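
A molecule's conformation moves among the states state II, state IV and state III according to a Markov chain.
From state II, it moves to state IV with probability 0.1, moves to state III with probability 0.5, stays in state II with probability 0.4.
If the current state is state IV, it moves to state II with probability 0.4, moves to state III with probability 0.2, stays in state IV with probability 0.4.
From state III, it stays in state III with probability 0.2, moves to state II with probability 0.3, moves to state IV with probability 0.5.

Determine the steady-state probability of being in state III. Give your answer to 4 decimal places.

Let the stationary distribution be π with π = πP and π_1 + π_2 + π_3 = 1.
π_1 = 0.4·π_1 + 0.4·π_2 + 0.3·π_3
π_2 = 0.1·π_1 + 0.4·π_2 + 0.5·π_3
Solving with the normalization constraint gives π = (0.3689, 0.3204, 0.3107).
So the stationary probability of state III is 0.3107.

0.3107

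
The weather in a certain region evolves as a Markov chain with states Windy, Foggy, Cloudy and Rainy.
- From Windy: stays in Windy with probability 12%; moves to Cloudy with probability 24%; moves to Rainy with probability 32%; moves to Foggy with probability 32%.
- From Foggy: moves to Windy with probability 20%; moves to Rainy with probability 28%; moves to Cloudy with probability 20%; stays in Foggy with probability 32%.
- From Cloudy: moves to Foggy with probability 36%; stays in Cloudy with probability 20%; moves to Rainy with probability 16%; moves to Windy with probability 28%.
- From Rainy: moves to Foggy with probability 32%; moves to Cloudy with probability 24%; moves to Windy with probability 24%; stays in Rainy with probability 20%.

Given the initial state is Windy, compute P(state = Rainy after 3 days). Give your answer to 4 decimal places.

Propagate the distribution vector 3 days from Windy.
After 0 days: (1.0000, 0.0000, 0.0000, 0.0000)
After 1 day: (0.1200, 0.3200, 0.2400, 0.3200)
After 2 days: (0.2224, 0.3296, 0.2176, 0.2304)
After 3 days: (0.2088, 0.3287, 0.2181, 0.2444)
P(in Rainy after 3 days) = 0.2444

0.2444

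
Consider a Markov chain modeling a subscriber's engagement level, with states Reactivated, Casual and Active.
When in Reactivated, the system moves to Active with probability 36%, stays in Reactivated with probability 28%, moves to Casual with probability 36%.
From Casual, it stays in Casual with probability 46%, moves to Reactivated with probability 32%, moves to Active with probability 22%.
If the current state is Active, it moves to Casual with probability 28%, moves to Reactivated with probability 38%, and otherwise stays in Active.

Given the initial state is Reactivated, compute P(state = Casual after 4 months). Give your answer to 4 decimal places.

Propagate the distribution vector 4 months from Reactivated.
After 0 months: (1.0000, 0.0000, 0.0000)
After 1 month: (0.2800, 0.3600, 0.3600)
After 2 months: (0.3304, 0.3672, 0.3024)
After 3 months: (0.3249, 0.3725, 0.3025)
After 4 months: (0.3252, 0.3730, 0.3018)
P(in Casual after 4 months) = 0.3730

0.3730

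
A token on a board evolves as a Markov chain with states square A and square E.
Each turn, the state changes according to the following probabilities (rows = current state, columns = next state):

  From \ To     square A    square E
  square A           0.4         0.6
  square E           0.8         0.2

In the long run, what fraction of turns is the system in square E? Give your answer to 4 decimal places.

0.4286

Let the stationary distribution be π with π = πP and π_1 + π_2 = 1.
π_1 = 0.4·π_1 + 0.8·π_2
Solving with the normalization constraint gives π = (0.5714, 0.4286).
So the stationary probability of square E is 0.4286.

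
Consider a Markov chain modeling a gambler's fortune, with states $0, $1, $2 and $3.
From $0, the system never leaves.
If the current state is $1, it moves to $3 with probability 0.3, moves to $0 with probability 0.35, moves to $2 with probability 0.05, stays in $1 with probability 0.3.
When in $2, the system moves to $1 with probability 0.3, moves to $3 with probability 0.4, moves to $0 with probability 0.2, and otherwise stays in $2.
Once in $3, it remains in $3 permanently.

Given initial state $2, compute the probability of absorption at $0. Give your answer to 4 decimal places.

Let h(s) be the probability of absorption at $0 starting from transient state s. Then h($0) = 1 and h($3) = 0. By first-step analysis:
h($1) = 0.35·1 + 0.3·h($1) + 0.05·h($2) + 0.3·0
h($2) = 0.2·1 + 0.3·h($1) + 0.1·h($2) + 0.4·0
Solving: h($1) = 0.5285, h($2) = 0.3984.
Starting from $2, the probability is 0.3984.

0.3984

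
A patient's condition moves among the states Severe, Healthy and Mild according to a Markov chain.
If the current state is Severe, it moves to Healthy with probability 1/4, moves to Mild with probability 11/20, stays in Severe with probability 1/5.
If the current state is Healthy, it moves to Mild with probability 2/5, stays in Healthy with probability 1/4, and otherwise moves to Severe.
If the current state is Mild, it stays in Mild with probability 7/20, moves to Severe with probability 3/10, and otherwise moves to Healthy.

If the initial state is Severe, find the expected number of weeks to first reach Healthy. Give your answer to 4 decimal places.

3.3803

Let t(s) be the expected number of weeks to first reach Healthy from state s, with t(Healthy) = 0. Conditioning on the first week:
t(Severe) = 1 + 0.2·t(Severe) + 0.55·t(Mild)
t(Mild) = 1 + 0.3·t(Severe) + 0.35·t(Mild)
Solving: t(Severe) = 3.3803, t(Mild) = 3.0986.
Expected weeks from Severe to Healthy: 3.3803.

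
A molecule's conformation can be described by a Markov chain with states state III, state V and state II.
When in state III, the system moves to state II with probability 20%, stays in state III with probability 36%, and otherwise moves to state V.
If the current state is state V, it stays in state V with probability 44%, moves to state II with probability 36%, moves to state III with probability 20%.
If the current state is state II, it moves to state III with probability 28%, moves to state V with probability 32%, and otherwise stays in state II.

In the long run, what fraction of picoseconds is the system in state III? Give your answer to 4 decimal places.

0.2695

Let the stationary distribution be π with π = πP and π_1 + π_2 + π_3 = 1.
π_1 = 0.36·π_1 + 0.2·π_2 + 0.28·π_3
π_2 = 0.44·π_1 + 0.44·π_2 + 0.32·π_3
Solving with the normalization constraint gives π = (0.2695, 0.4004, 0.3301).
So the stationary probability of state III is 0.2695.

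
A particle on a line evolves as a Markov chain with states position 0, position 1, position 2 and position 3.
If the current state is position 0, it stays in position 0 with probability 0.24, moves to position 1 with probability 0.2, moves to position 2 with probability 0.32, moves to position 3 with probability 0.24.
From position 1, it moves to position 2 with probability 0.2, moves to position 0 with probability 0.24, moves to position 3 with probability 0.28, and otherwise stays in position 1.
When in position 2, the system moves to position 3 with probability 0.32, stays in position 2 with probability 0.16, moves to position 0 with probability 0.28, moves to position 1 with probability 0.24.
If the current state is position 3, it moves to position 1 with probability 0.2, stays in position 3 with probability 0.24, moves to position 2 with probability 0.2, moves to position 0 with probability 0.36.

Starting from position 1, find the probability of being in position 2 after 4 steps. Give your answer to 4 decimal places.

0.2247

Propagate the distribution vector 4 steps from position 1.
After 0 steps: (0.0000, 1.0000, 0.0000, 0.0000)
After 1 step: (0.2400, 0.2800, 0.2000, 0.2800)
After 2 steps: (0.2816, 0.2304, 0.2208, 0.2672)
After 3 steps: (0.2809, 0.2273, 0.2250, 0.2669)
After 4 steps: (0.2810, 0.2272, 0.2247, 0.2671)
P(in position 2 after 4 steps) = 0.2247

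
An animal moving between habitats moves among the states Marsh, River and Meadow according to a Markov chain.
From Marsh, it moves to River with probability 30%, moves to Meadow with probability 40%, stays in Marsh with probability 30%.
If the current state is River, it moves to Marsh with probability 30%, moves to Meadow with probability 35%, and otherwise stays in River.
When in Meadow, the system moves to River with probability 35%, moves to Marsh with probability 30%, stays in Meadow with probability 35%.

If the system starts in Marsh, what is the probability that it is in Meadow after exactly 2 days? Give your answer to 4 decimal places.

0.3650

Sum over the intermediate state after 1 day:
P = P(Marsh→Marsh)·P(Marsh→Meadow) + P(Marsh→River)·P(River→Meadow) + P(Marsh→Meadow)·P(Meadow→Meadow)
  = 0.3×0.4 + 0.3×0.35 + 0.4×0.35
  = 0.1200 + 0.1050 + 0.1400 = 0.3650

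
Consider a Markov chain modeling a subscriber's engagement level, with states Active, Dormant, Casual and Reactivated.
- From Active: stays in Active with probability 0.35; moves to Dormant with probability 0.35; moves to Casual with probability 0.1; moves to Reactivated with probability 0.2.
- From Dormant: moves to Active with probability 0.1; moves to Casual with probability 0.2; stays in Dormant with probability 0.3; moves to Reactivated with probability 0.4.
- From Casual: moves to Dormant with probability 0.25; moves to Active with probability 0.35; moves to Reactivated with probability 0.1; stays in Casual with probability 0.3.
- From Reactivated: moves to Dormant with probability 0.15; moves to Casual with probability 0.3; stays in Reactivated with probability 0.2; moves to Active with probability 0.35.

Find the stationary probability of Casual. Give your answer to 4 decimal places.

Let the stationary distribution be π with π = πP and π_1 + π_2 + π_3 + π_4 = 1.
π_1 = 0.35·π_1 + 0.1·π_2 + 0.35·π_3 + 0.35·π_4
π_2 = 0.35·π_1 + 0.3·π_2 + 0.25·π_3 + 0.15·π_4
π_3 = 0.1·π_1 + 0.2·π_2 + 0.3·π_3 + 0.3·π_4
Solving with the normalization constraint gives π = (0.2829, 0.2685, 0.2166, 0.2320).
So the stationary probability of Casual is 0.2166.

0.2166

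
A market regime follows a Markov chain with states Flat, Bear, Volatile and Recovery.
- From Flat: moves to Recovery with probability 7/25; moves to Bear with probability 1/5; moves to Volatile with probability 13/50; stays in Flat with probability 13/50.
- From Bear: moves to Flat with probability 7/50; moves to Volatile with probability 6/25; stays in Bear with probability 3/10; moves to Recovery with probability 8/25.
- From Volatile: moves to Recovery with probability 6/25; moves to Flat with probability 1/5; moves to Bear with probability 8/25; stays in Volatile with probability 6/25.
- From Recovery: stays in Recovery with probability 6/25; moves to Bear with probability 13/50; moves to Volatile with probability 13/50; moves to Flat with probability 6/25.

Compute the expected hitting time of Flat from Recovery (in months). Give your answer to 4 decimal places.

Let t(s) be the expected number of months to first reach Flat from state s, with t(Flat) = 0. Conditioning on the first month:
t(Bear) = 1 + 0.3·t(Bear) + 0.24·t(Volatile) + 0.32·t(Recovery)
t(Volatile) = 1 + 0.32·t(Bear) + 0.24·t(Volatile) + 0.24·t(Recovery)
t(Recovery) = 1 + 0.26·t(Bear) + 0.26·t(Volatile) + 0.24·t(Recovery)
Solving: t(Bear) = 5.4781, t(Volatile) = 5.1904, t(Recovery) = 4.9656.
Expected months from Recovery to Flat: 4.9656.

4.9656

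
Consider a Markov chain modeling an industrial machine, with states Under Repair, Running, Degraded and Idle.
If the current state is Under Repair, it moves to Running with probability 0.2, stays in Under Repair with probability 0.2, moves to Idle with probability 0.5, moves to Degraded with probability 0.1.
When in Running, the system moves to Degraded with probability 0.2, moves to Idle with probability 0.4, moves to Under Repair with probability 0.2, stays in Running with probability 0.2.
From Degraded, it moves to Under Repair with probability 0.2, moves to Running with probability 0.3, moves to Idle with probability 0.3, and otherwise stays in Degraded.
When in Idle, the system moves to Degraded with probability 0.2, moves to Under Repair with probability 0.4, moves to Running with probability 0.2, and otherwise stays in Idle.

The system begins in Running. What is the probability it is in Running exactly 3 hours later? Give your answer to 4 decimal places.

0.2180

Propagate the distribution vector 3 hours from Running.
After 0 hours: (0.0000, 1.0000, 0.0000, 0.0000)
After 1 hour: (0.2000, 0.2000, 0.2000, 0.4000)
After 2 hours: (0.2800, 0.2200, 0.1800, 0.3200)
After 3 hours: (0.2640, 0.2180, 0.1720, 0.3460)
P(in Running after 3 hours) = 0.2180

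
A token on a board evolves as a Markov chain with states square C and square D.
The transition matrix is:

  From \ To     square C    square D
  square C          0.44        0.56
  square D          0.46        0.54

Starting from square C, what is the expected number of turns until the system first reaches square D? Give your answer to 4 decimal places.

Let t(s) be the expected number of turns to first reach square D from state s, with t(square D) = 0. Conditioning on the first turn:
t(square C) = 1 + 0.44·t(square C)
Solving: t(square C) = 1.7857.
Expected turns from square C to square D: 1.7857.

1.7857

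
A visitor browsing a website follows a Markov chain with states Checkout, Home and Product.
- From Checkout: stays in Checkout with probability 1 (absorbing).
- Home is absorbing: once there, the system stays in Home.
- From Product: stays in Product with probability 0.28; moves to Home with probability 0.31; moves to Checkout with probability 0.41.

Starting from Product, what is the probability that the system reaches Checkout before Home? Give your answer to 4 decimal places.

0.5694

Let h(s) be the probability of absorption at Checkout starting from transient state s. Then h(Checkout) = 1 and h(Home) = 0. By first-step analysis:
h(Product) = 0.41·1 + 0.31·0 + 0.28·h(Product)
Solving: h(Product) = 0.5694.
Starting from Product, the probability is 0.5694.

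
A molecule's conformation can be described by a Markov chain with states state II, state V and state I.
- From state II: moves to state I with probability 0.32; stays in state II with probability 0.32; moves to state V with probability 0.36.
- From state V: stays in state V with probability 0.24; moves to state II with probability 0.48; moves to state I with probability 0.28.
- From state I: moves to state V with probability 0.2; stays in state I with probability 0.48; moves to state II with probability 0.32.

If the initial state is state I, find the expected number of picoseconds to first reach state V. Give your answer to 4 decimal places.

Let t(s) be the expected number of picoseconds to first reach state V from state s, with t(state V) = 0. Conditioning on the first picosecond:
t(state II) = 1 + 0.32·t(state II) + 0.32·t(state I)
t(state I) = 1 + 0.32·t(state II) + 0.48·t(state I)
Solving: t(state II) = 3.3439, t(state I) = 3.9809.
Expected picoseconds from state I to state V: 3.9809.

3.9809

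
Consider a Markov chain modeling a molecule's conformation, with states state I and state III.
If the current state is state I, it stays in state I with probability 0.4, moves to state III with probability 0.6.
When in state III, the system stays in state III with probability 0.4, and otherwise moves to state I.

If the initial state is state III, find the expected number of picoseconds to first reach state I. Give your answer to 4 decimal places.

Let t(s) be the expected number of picoseconds to first reach state I from state s, with t(state I) = 0. Conditioning on the first picosecond:
t(state III) = 1 + 0.4·t(state III)
Solving: t(state III) = 1.6667.
Expected picoseconds from state III to state I: 1.6667.

1.6667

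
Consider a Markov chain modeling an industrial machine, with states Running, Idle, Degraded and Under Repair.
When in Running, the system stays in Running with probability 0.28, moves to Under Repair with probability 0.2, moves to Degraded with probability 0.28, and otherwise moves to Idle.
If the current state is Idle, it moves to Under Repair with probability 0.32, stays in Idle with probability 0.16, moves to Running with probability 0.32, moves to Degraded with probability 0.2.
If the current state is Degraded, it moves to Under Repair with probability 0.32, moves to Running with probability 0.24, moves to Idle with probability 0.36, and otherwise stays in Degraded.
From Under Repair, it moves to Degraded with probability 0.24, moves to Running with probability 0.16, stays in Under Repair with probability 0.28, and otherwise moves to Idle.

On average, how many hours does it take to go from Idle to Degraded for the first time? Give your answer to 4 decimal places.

4.3050

Let t(s) be the expected number of hours to first reach Degraded from state s, with t(Degraded) = 0. Conditioning on the first hour:
t(Running) = 1 + 0.28·t(Running) + 0.24·t(Idle) + 0.2·t(Under Repair)
t(Idle) = 1 + 0.32·t(Running) + 0.16·t(Idle) + 0.32·t(Under Repair)
t(Under Repair) = 1 + 0.16·t(Running) + 0.32·t(Idle) + 0.28·t(Under Repair)
Solving: t(Running) = 3.9873, t(Idle) = 4.3050, t(Under Repair) = 4.1883.
Expected hours from Idle to Degraded: 4.3050.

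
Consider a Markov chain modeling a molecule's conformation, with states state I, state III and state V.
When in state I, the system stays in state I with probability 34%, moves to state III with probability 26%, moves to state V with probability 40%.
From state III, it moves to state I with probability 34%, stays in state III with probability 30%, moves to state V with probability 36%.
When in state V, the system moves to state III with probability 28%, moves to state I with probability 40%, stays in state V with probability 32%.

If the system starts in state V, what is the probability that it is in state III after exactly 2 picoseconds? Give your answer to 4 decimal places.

0.2776

Sum over the intermediate state after 1 picosecond:
P = P(state V→state I)·P(state I→state III) + P(state V→state III)·P(state III→state III) + P(state V→state V)·P(state V→state III)
  = 0.4×0.26 + 0.28×0.3 + 0.32×0.28
  = 0.1040 + 0.0840 + 0.0896 = 0.2776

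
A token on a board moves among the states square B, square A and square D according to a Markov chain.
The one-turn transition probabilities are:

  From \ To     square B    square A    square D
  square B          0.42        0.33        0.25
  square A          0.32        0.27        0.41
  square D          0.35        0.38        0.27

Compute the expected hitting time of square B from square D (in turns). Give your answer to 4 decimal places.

2.9435

Let t(s) be the expected number of turns to first reach square B from state s, with t(square B) = 0. Conditioning on the first turn:
t(square A) = 1 + 0.27·t(square A) + 0.41·t(square D)
t(square D) = 1 + 0.38·t(square A) + 0.27·t(square D)
Solving: t(square A) = 3.0231, t(square D) = 2.9435.
Expected turns from square D to square B: 2.9435.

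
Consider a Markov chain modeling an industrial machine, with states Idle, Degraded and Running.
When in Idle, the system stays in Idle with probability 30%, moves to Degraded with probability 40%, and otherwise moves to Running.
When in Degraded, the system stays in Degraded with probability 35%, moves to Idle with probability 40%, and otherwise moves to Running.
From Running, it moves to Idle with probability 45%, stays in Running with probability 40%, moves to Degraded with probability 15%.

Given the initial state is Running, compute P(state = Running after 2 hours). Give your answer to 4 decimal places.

Sum over the intermediate state after 1 hour:
P = P(Running→Idle)·P(Idle→Running) + P(Running→Degraded)·P(Degraded→Running) + P(Running→Running)·P(Running→Running)
  = 0.45×0.3 + 0.15×0.25 + 0.4×0.4
  = 0.1350 + 0.0375 + 0.1600 = 0.3325

0.3325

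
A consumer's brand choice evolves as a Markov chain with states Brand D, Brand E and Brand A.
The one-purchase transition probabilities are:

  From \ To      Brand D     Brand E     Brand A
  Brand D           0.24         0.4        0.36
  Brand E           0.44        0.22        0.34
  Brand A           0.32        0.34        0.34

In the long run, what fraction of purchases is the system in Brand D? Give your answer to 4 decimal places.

0.3320

Let the stationary distribution be π with π = πP and π_1 + π_2 + π_3 = 1.
π_1 = 0.24·π_1 + 0.44·π_2 + 0.32·π_3
π_2 = 0.4·π_1 + 0.22·π_2 + 0.34·π_3
Solving with the normalization constraint gives π = (0.3320, 0.3214, 0.3466).
So the stationary probability of Brand D is 0.3320.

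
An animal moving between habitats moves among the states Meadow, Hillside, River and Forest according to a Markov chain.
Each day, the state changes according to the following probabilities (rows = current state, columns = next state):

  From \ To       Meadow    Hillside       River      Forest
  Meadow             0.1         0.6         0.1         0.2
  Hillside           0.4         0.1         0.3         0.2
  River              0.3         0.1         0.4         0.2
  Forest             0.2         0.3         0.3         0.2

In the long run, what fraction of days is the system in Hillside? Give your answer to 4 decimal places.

Let the stationary distribution be π with π = πP and π_1 + π_2 + π_3 + π_4 = 1.
π_1 = 0.1·π_1 + 0.4·π_2 + 0.3·π_3 + 0.2·π_4
π_2 = 0.6·π_1 + 0.1·π_2 + 0.1·π_3 + 0.3·π_4
π_3 = 0.1·π_1 + 0.3·π_2 + 0.4·π_3 + 0.3·π_4
Solving with the normalization constraint gives π = (0.2557, 0.2678, 0.2765, 0.2000).
So the stationary probability of Hillside is 0.2678.

0.2678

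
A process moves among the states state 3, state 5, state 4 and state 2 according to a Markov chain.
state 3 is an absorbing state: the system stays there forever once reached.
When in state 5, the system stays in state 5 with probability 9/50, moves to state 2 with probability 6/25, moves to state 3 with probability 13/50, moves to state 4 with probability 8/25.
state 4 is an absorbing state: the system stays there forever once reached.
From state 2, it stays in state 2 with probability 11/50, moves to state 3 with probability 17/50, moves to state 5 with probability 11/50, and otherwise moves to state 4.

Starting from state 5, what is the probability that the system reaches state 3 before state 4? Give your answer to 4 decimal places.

0.4847

Let h(s) be the probability of absorption at state 3 starting from transient state s. Then h(state 3) = 1 and h(state 4) = 0. By first-step analysis:
h(state 5) = 0.26·1 + 0.18·h(state 5) + 0.32·0 + 0.24·h(state 2)
h(state 2) = 0.34·1 + 0.22·h(state 5) + 0.22·0 + 0.22·h(state 2)
Solving: h(state 5) = 0.4847, h(state 2) = 0.5726.
Starting from state 5, the probability is 0.4847.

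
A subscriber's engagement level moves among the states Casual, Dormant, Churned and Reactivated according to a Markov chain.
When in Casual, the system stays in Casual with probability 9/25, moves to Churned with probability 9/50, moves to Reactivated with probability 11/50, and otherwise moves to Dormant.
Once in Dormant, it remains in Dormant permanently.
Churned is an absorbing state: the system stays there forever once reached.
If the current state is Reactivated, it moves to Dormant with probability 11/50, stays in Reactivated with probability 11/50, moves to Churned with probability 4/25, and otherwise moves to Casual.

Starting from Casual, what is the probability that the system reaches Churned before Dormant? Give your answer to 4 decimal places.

0.4270

Let h(s) be the probability of absorption at Churned starting from transient state s. Then h(Churned) = 1 and h(Dormant) = 0. By first-step analysis:
h(Casual) = 0.36·h(Casual) + 0.24·0 + 0.18·1 + 0.22·h(Reactivated)
h(Reactivated) = 0.4·h(Casual) + 0.22·0 + 0.16·1 + 0.22·h(Reactivated)
Solving: h(Casual) = 0.4270, h(Reactivated) = 0.4241.
Starting from Casual, the probability is 0.4270.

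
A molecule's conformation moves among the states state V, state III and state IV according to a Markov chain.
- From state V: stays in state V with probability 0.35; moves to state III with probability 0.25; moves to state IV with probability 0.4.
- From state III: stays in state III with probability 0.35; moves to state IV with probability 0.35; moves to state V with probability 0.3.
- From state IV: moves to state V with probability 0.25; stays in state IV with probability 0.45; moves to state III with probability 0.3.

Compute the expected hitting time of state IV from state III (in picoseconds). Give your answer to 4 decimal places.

Let t(s) be the expected number of picoseconds to first reach state IV from state s, with t(state IV) = 0. Conditioning on the first picosecond:
t(state V) = 1 + 0.35·t(state V) + 0.25·t(state III)
t(state III) = 1 + 0.3·t(state V) + 0.35·t(state III)
Solving: t(state V) = 2.5899, t(state III) = 2.7338.
Expected picoseconds from state III to state IV: 2.7338.

2.7338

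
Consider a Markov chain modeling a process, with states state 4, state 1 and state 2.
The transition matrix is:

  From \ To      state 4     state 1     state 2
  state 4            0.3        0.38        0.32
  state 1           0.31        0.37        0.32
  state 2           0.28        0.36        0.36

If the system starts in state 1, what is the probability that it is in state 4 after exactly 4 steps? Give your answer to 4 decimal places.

Propagate the distribution vector 4 steps from state 1.
After 0 steps: (0.0000, 1.0000, 0.0000)
After 1 step: (0.3100, 0.3700, 0.3200)
After 2 steps: (0.2973, 0.3699, 0.3328)
After 3 steps: (0.2970, 0.3696, 0.3333)
After 4 steps: (0.2970, 0.3696, 0.3333)
P(in state 4 after 4 steps) = 0.2970

0.2970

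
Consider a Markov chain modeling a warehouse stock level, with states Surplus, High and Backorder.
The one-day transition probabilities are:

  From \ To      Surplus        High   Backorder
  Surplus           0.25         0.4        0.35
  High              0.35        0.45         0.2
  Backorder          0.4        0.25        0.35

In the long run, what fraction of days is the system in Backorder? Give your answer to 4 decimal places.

0.2938

Let the stationary distribution be π with π = πP and π_1 + π_2 + π_3 = 1.
π_1 = 0.25·π_1 + 0.35·π_2 + 0.4·π_3
π_2 = 0.4·π_1 + 0.45·π_2 + 0.25·π_3
Solving with the normalization constraint gives π = (0.3315, 0.3747, 0.2938).
So the stationary probability of Backorder is 0.2938.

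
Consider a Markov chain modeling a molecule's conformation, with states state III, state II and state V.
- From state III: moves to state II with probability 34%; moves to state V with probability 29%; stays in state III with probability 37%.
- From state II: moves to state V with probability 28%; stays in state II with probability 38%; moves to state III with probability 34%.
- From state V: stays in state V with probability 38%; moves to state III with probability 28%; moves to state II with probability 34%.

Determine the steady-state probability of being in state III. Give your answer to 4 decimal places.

Let the stationary distribution be π with π = πP and π_1 + π_2 + π_3 = 1.
π_1 = 0.37·π_1 + 0.34·π_2 + 0.28·π_3
π_2 = 0.34·π_1 + 0.38·π_2 + 0.34·π_3
Solving with the normalization constraint gives π = (0.3310, 0.3542, 0.3148).
So the stationary probability of state III is 0.3310.

0.3310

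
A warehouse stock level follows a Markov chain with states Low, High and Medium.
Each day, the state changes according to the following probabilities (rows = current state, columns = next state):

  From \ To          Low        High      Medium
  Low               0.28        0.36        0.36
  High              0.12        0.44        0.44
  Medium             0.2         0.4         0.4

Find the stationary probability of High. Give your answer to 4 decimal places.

0.4091

Let the stationary distribution be π with π = πP and π_1 + π_2 + π_3 = 1.
π_1 = 0.28·π_1 + 0.12·π_2 + 0.2·π_3
π_2 = 0.36·π_1 + 0.44·π_2 + 0.4·π_3
Solving with the normalization constraint gives π = (0.1818, 0.4091, 0.4091).
So the stationary probability of High is 0.4091.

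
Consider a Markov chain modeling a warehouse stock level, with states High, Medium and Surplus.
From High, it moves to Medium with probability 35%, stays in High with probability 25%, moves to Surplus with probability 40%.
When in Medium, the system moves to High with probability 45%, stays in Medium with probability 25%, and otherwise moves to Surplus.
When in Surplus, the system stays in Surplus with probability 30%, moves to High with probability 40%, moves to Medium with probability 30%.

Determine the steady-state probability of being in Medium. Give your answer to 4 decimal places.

Let the stationary distribution be π with π = πP and π_1 + π_2 + π_3 = 1.
π_1 = 0.25·π_1 + 0.45·π_2 + 0.4·π_3
π_2 = 0.35·π_1 + 0.25·π_2 + 0.3·π_3
Solving with the normalization constraint gives π = (0.3610, 0.3029, 0.3361).
So the stationary probability of Medium is 0.3029.

0.3029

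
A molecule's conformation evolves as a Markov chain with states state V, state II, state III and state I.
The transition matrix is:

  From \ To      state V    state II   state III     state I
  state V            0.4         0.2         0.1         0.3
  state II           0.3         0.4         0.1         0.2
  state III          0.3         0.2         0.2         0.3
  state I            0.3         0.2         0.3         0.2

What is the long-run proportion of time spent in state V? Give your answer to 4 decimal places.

0.3333

Let the stationary distribution be π with π = πP and π_1 + π_2 + π_3 + π_4 = 1.
π_1 = 0.4·π_1 + 0.3·π_2 + 0.3·π_3 + 0.3·π_4
π_2 = 0.2·π_1 + 0.4·π_2 + 0.2·π_3 + 0.2·π_4
π_3 = 0.1·π_1 + 0.1·π_2 + 0.2·π_3 + 0.3·π_4
Solving with the normalization constraint gives π = (0.3333, 0.2500, 0.1667, 0.2500).
So the stationary probability of state V is 0.3333.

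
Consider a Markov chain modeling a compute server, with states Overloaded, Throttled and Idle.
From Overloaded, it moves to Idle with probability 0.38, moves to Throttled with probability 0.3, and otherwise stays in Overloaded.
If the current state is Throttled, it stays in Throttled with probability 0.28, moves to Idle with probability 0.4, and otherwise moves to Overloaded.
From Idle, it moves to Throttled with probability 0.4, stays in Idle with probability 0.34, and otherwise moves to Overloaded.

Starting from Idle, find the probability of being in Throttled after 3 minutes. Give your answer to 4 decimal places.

0.3309

Propagate the distribution vector 3 minutes from Idle.
After 0 minutes: (0.0000, 0.0000, 1.0000)
After 1 minute: (0.2600, 0.4000, 0.3400)
After 2 minutes: (0.2996, 0.3260, 0.3744)
After 3 minutes: (0.2975, 0.3309, 0.3715)
P(in Throttled after 3 minutes) = 0.3309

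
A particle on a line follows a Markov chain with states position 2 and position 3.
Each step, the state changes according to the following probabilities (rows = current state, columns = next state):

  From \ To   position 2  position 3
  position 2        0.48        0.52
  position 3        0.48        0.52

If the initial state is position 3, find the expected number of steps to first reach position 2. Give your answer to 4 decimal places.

2.0833

Let t(s) be the expected number of steps to first reach position 2 from state s, with t(position 2) = 0. Conditioning on the first step:
t(position 3) = 1 + 0.52·t(position 3)
Solving: t(position 3) = 2.0833.
Expected steps from position 3 to position 2: 2.0833.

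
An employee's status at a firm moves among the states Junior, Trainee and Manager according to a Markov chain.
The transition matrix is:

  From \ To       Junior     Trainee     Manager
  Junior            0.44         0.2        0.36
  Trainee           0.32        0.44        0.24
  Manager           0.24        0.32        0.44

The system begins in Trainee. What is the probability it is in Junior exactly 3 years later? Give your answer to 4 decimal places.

Propagate the distribution vector 3 years from Trainee.
After 0 years: (0.0000, 1.0000, 0.0000)
After 1 year: (0.3200, 0.4400, 0.2400)
After 2 years: (0.3392, 0.3344, 0.3264)
After 3 years: (0.3346, 0.3194, 0.3460)
P(in Junior after 3 years) = 0.3346

0.3346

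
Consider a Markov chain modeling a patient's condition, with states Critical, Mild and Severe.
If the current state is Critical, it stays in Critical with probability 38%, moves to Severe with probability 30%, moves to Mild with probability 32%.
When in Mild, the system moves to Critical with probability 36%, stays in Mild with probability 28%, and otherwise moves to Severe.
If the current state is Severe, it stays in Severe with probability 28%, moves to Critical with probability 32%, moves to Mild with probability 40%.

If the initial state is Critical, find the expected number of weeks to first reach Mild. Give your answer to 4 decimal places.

Let t(s) be the expected number of weeks to first reach Mild from state s, with t(Mild) = 0. Conditioning on the first week:
t(Critical) = 1 + 0.38·t(Critical) + 0.3·t(Severe)
t(Severe) = 1 + 0.32·t(Critical) + 0.28·t(Severe)
Solving: t(Critical) = 2.9110, t(Severe) = 2.6826.
Expected weeks from Critical to Mild: 2.9110.

2.9110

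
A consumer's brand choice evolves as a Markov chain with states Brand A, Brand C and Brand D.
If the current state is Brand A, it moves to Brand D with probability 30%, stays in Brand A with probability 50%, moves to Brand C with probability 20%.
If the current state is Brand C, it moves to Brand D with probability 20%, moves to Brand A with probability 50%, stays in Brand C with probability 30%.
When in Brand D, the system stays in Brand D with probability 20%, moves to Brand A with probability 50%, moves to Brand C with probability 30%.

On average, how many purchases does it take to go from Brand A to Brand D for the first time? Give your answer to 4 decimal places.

3.6000

Let t(s) be the expected number of purchases to first reach Brand D from state s, with t(Brand D) = 0. Conditioning on the first purchase:
t(Brand A) = 1 + 0.5·t(Brand A) + 0.2·t(Brand C)
t(Brand C) = 1 + 0.5·t(Brand A) + 0.3·t(Brand C)
Solving: t(Brand A) = 3.6000, t(Brand C) = 4.0000.
Expected purchases from Brand A to Brand D: 3.6000.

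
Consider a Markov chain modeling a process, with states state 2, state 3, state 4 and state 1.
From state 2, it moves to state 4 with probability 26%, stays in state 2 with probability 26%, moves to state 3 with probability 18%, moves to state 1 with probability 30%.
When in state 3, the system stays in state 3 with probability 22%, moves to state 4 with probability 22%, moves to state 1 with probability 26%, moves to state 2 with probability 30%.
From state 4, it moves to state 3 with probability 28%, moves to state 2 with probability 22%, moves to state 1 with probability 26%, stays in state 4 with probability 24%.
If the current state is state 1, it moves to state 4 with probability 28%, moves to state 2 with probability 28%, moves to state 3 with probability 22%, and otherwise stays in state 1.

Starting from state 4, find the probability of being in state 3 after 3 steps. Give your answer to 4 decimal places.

0.2243

Propagate the distribution vector 3 steps from state 4.
After 0 steps: (0.0000, 0.0000, 1.0000, 0.0000)
After 1 step: (0.2200, 0.2800, 0.2400, 0.2600)
After 2 steps: (0.2668, 0.2256, 0.2492, 0.2584)
After 3 steps: (0.2642, 0.2243, 0.2512, 0.2603)
P(in state 3 after 3 steps) = 0.2243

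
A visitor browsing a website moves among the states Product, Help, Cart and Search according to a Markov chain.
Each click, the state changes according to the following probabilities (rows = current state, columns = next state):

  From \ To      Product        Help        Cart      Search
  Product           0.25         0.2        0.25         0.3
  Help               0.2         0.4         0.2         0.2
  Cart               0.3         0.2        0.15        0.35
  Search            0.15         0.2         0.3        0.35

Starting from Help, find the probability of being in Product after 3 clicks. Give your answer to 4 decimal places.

Propagate the distribution vector 3 clicks from Help.
After 0 clicks: (0.0000, 1.0000, 0.0000, 0.0000)
After 1 click: (0.2000, 0.4000, 0.2000, 0.2000)
After 2 clicks: (0.2200, 0.2800, 0.2200, 0.2800)
After 3 clicks: (0.2190, 0.2560, 0.2280, 0.2970)
P(in Product after 3 clicks) = 0.2190

0.2190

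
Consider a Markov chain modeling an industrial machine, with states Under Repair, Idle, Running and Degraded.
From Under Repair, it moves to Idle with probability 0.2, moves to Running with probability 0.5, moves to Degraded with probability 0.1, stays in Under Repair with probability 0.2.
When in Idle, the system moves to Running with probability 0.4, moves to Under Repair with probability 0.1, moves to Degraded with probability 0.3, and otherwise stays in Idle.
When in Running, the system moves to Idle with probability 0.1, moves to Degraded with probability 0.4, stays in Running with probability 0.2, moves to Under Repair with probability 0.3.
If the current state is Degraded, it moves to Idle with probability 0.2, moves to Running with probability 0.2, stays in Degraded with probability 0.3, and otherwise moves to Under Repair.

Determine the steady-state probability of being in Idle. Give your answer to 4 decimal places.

0.1694

Let the stationary distribution be π with π = πP and π_1 + π_2 + π_3 + π_4 = 1.
π_1 = 0.2·π_1 + 0.1·π_2 + 0.3·π_3 + 0.3·π_4
π_2 = 0.2·π_1 + 0.2·π_2 + 0.1·π_3 + 0.2·π_4
π_3 = 0.5·π_1 + 0.4·π_2 + 0.2·π_3 + 0.2·π_4
Solving with the normalization constraint gives π = (0.2419, 0.1694, 0.3065, 0.2823).
So the stationary probability of Idle is 0.1694.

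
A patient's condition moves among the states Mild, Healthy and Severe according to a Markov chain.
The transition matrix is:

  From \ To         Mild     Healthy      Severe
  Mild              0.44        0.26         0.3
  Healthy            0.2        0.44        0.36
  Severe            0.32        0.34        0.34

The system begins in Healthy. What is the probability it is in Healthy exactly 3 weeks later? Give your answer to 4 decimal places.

Propagate the distribution vector 3 weeks from Healthy.
After 0 weeks: (0.0000, 1.0000, 0.0000)
After 1 week: (0.2000, 0.4400, 0.3600)
After 2 weeks: (0.2912, 0.3680, 0.3408)
After 3 weeks: (0.3108, 0.3535, 0.3357)
P(in Healthy after 3 weeks) = 0.3535

0.3535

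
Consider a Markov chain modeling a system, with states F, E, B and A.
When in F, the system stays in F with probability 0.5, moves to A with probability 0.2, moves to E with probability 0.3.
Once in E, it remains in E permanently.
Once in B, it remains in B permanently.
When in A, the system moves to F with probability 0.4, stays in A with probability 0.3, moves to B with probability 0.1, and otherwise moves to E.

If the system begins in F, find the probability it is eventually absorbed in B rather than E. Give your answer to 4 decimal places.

Let h(s) be the probability of absorption at B starting from transient state s. Then h(B) = 1 and h(E) = 0. By first-step analysis:
h(F) = 0.5·h(F) + 0.3·0 + 0.2·h(A)
h(A) = 0.4·h(F) + 0.2·0 + 0.1·1 + 0.3·h(A)
Solving: h(F) = 0.0741, h(A) = 0.1852.
Starting from F, the probability is 0.0741.

0.0741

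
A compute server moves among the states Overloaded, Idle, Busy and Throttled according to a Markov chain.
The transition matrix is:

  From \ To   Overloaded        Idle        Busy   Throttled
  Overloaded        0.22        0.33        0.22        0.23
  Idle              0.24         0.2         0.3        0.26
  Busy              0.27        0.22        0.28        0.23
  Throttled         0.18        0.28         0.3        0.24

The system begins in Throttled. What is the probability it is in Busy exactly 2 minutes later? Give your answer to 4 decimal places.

0.2796

Propagate the distribution vector 2 minutes from Throttled.
After 0 minutes: (0.0000, 0.0000, 0.0000, 1.0000)
After 1 minute: (0.1800, 0.2800, 0.3000, 0.2400)
After 2 minutes: (0.2310, 0.2486, 0.2796, 0.2408)
P(in Busy after 2 minutes) = 0.2796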